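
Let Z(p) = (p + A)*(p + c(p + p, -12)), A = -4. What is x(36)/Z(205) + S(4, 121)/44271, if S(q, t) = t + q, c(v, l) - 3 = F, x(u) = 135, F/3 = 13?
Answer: 4060820/732640779 ≈ 0.0055427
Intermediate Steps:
F = 39 (F = 3*13 = 39)
c(v, l) = 42 (c(v, l) = 3 + 39 = 42)
S(q, t) = q + t
Z(p) = (-4 + p)*(42 + p) (Z(p) = (p - 4)*(p + 42) = (-4 + p)*(42 + p))
x(36)/Z(205) + S(4, 121)/44271 = 135/(-168 + 205² + 38*205) + (4 + 121)/44271 = 135/(-168 + 42025 + 7790) + 125*(1/44271) = 135/49647 + 125/44271 = 135*(1/49647) + 125/44271 = 45/16549 + 125/44271 = 4060820/732640779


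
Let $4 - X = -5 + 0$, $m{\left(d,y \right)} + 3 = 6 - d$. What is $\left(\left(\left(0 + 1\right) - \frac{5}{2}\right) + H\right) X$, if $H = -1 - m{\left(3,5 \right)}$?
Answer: $- \frac{45}{2} \approx -22.5$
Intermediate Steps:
$m{\left(d,y \right)} = 3 - d$ ($m{\left(d,y \right)} = -3 - \left(-6 + d\right) = 3 - d$)
$H = -1$ ($H = -1 - \left(3 - 3\right) = -1 - 0 = -1 + 0 = -1$)
$X = 9$ ($X = 4 - \left(-5 + 0\right) = 4 - -5 = 4 + 5 = 9$)
$\left(\left(\left(0 + 1\right) - \frac{5}{2}\right) + H\right) X = \left(\left(\left(0 + 1\right) - \frac{5}{2}\right) - 1\right) 9 = \left(\left(1 - \frac{5}{2}\right) - 1\right) 9 = \left(- \frac{3}{2} - 1\right) 9 = \left(- \frac{5}{2}\right) 9 = - \frac{45}{2}$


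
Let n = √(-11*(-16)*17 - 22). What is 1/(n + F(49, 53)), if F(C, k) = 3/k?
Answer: -53/2780907 + 2809*√330/2780907 ≈ 0.018330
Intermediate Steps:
n = 3*√330 (n = √(176*17 - 22) = √(2992 - 22) = √2970 = 3*√330 ≈ 54.498)
1/(n + F(49, 53)) = 1/(3*√330 + 3/53) = 1/(3/53 + 3*√330)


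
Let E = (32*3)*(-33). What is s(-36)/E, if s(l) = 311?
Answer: -311/3168 ≈ -0.098169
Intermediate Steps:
E = -3168 (E = 96*(-33) = -3168)
s(-36)/E = 311/(-3168) = 311*(-1/3168) = -311/3168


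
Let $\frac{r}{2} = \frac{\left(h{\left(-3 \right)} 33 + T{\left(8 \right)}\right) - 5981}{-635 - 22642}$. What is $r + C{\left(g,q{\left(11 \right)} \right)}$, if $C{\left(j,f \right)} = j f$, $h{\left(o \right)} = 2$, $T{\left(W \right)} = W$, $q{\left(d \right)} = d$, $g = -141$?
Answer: $- \frac{12030271}{7759} \approx -1550.5$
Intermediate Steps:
$C{\left(j,f \right)} = f j$
$r = \frac{3938}{7759}$ ($r = 2 \frac{\left(2 \cdot 33 + 8\right) - 5981}{-635 - 22642} = 2 \frac{\left(66 + 8\right) - 5981}{-23277} = 2 \left(74 - 5981\right) \left(- \frac{1}{23277}\right) = 2 \left(\left(-5907\right) \left(- \frac{1}{23277}\right)\right) = 2 \cdot \frac{1969}{7759} = \frac{3938}{7759} \approx 0.50754$)
$r + C{\left(g,q{\left(11 \right)} \right)} = \frac{3938}{7759} + 11 \left(-141\right) = \frac{3938}{7759} - 1551 = - \frac{12030271}{7759}$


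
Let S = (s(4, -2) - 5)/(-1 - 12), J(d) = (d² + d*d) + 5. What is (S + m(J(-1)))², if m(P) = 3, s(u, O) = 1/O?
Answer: 7921/676 ≈ 11.717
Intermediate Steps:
J(d) = 5 + 2*d² (J(d) = (d² + d²) + 5 = 2*d² + 5 = 5 + 2*d²)
S = 11/26 (S = (1/(-2) - 5)/(-1 - 12) = (-½ - 5)/(-13) = -11/2*(-1/13) = 11/26 ≈ 0.42308)
(S + m(J(-1)))² = (11/26 + 3)² = (89/26)² = 7921/676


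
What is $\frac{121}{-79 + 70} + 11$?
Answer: $- \frac{22}{9} \approx -2.4444$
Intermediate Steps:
$\frac{121}{-79 + 70} + 11 = \frac{121}{-9} + 11 = 121 \left(- \frac{1}{9}\right) + 11 = - \frac{121}{9} + 11 = - \frac{22}{9}$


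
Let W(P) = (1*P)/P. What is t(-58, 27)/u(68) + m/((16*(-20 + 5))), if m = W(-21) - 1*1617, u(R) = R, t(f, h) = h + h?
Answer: 3839/510 ≈ 7.5275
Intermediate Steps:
t(f, h) = 2*h
W(P) = 1 (W(P) = P/P = 1)
m = -1616 (m = 1 - 1*1617 = 1 - 1617 = -1616)
t(-58, 27)/u(68) + m/((16*(-20 + 5))) = (2*27)/68 - 1616*1/(16*(-20 + 5)) = 54*(1/68) - 1616/(16*(-15)) = 27/34 - 1616/(-240) = 27/34 - 1616*(-1/240) = 27/34 + 101/15 = 3839/510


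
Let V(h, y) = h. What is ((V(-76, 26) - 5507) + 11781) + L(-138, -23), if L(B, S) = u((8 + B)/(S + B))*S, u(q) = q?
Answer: 43256/7 ≈ 6179.4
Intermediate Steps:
L(B, S) = S*(8 + B)/(B + S) (L(B, S) = ((8 + B)/(S + B))*S = ((8 + B)/(B + S))*S = S*(8 + B)/(B + S))
((V(-76, 26) - 5507) + 11781) + L(-138, -23) = ((-76 - 5507) + 11781) - 23*(8 - 138)/(-138 - 23) = (-5583 + 11781) - 23*(-130)/(-161) = 6198 - 23*(-1/161)*(-130) = 6198 - 130/7 = 43256/7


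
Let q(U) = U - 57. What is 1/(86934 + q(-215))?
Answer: 1/86662 ≈ 1.1539e-5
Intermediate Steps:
q(U) = -57 + U
1/(86934 + q(-215)) = 1/(86934 + (-57 - 215)) = 1/(86934 - 272) = 1/86662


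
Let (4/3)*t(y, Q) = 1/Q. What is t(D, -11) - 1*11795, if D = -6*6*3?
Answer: -518983/44 ≈ -11795.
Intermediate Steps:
D = -108 (D = -36*3 = -108)
t(y, Q) = 3/(4*Q)
t(D, -11) - 1*11795 = (¾)/(-11) - 1*11795 = (¾)*(-1/11) - 11795 = -3/44 - 11795 = -518983/44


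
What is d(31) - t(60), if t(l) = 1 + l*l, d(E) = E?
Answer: -3570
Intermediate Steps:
t(l) = 1 + l²
d(31) - t(60) = 31 - (1 + 60²) = 31 - (1 + 3600) = 31 - 1*3601 = 31 - 3601 = -3570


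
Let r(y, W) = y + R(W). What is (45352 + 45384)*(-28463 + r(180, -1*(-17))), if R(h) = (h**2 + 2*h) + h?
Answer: -2535436048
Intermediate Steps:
R(h) = h**2 + 3*h
r(y, W) = y + W*(3 + W)
(45352 + 45384)*(-28463 + r(180, -1*(-17))) = (45352 + 45384)*(-28463 + (180 + (-1*(-17))*(3 - 1*(-17)))) = 90736*(-28463 + (180 + 17*(3 + 17))) = 90736*(-28463 + (180 + 17*20)) = 90736*(-28463 + (180 + 340)) = 90736*(-28463 + 520) = 90736*(-27943) = -2535436048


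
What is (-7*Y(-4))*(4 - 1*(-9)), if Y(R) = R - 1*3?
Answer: 637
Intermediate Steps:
Y(R) = -3 + R (Y(R) = R - 3 = -3 + R)
(-7*Y(-4))*(4 - 1*(-9)) = (-7*(-3 - 4))*(4 - 1*(-9)) = (-7*(-7))*(4 + 9) = 49*13 = 637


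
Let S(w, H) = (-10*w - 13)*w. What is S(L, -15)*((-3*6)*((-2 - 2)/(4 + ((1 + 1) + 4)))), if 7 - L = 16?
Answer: -24948/5 ≈ -4989.6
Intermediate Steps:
L = -9 (L = 7 - 1*16 = 7 - 16 = -9)
S(w, H) = w*(-13 - 10*w) (S(w, H) = (-13 - 10*w)*w = w*(-13 - 10*w))
S(L, -15)*((-3*6)*((-2 - 2)/(4 + ((1 + 1) + 4)))) = (-1*(-9)*(13 + 10*(-9)))*((-3*6)*((-2 - 2)/(4 + ((1 + 1) + 4)))) = (-1*(-9)*(13 - 90))*(-(-72)/(4 + (2 + 4))) = (-1*(-9)*(-77))*(-(-72)/(4 + 6)) = -(-12474)*(-4/10) = -(-12474)*(-4*⅒) = -(-12474)*(-2)/5 = -693*36/5 = -24948/5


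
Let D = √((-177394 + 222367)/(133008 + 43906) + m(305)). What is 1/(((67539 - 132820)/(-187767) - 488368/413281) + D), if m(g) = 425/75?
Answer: 1961712101210231730690/12290575863448018241969 + 4431778346183067*√1667833913094/12290575863448018241969 ≈ 0.62529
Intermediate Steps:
m(g) = 17/3 (m(g) = 425*(1/75) = 17/3)
D = √1667833913094/530742 (D = √((-177394 + 222367)/(133008 + 43906) + 17/3) = √(44973/176914 + 17/3) = √(3142457/530742) = √1667833913094/530742 ≈ 2.4333)
1/(((67539 - 132820)/(-187767) - 488368/413281) + D) = 1/(((67539 - 132820)/(-187767) - 488368/413281) + √1667833913094/530742) = 1/((-65281*(-1/187767) - 488368*1/413281) + √1667833913094/530742) = 1/((97/279 - 488368/413281) + √1667833913094/530742) = 1/(-96166415/115305399 + √1667833913094/530742)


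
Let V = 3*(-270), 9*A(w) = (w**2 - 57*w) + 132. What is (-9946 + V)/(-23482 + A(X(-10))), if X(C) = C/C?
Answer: 48402/105631 ≈ 0.45822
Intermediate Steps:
X(C) = 1
A(w) = 44/3 - 19*w/3 + w**2/9 (A(w) = ((w**2 - 57*w) + 132)/9 = (132 + w**2 - 57*w)/9 = 44/3 - 19*w/3 + w**2/9)
V = -810
(-9946 + V)/(-23482 + A(X(-10))) = (-9946 - 810)/(-23482 + (44/3 - 19/3*1 + (1/9)*1**2)) = -10756/(-23482 + (44/3 - 19/3 + (1/9)*1)) = -10756/(-23482 + (44/3 - 19/3 + 1/9)) = -10756/(-23482 + 76/9) = -10756/(-211262/9) = -10756*(-9/211262) = 48402/105631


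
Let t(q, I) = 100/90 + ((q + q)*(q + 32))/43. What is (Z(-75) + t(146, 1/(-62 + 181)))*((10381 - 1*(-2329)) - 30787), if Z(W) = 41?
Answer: -8750732237/387 ≈ -2.2612e+7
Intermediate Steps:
t(q, I) = 10/9 + 2*q*(32 + q)/43 (t(q, I) = 100*(1/90) + ((2*q)*(32 + q))*(1/43) = 10/9 + (2*q*(32 + q))*(1/43) = 10/9 + 2*q*(32 + q)/43)
(Z(-75) + t(146, 1/(-62 + 181)))*((10381 - 1*(-2329)) - 30787) = (41 + (10/9 + (2/43)*146**2 + (64/43)*146))*((10381 - 1*(-2329)) - 30787) = (41 + (10/9 + (2/43)*21316 + 9344/43))*((10381 + 2329) - 30787) = (41 + (10/9 + 42632/43 + 9344/43))*(12710 - 30787) = (41 + 468214/387)*(-18077) = (484081/387)*(-18077) = -8750732237/387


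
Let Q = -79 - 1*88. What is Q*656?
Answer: -109552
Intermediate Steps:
Q = -167 (Q = -79 - 88 = -167)
Q*656 = -167*656 = -109552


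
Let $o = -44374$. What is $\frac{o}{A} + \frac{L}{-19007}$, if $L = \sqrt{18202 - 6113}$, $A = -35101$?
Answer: $\frac{4034}{3191} - \frac{\sqrt{12089}}{19007} \approx 1.2584$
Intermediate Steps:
$L = \sqrt{12089} \approx 109.95$
$\frac{o}{A} + \frac{L}{-19007} = - \frac{44374}{-35101} + \frac{\sqrt{12089}}{-19007} = \left(-44374\right) \left(- \frac{1}{35101}\right) + \sqrt{12089} \left(- \frac{1}{19007}\right) = \frac{4034}{3191} - \frac{\sqrt{12089}}{19007}$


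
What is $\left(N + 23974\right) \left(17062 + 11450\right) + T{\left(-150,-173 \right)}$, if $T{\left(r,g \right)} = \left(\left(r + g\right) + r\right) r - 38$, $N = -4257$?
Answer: $562242016$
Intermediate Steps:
$T{\left(r,g \right)} = -38 + r \left(g + 2 r\right)$ ($T{\left(r,g \right)} = \left(\left(g + r\right) + r\right) r - 38 = \left(g + 2 r\right) r - 38 = r \left(g + 2 r\right) - 38 = -38 + r \left(g + 2 r\right)$)
$\left(N + 23974\right) \left(17062 + 11450\right) + T{\left(-150,-173 \right)} = \left(-4257 + 23974\right) \left(17062 + 11450\right) - \left(-25912 - 45000\right) = 19717 \cdot 28512 + \left(-38 + 2 \cdot 22500 + 25950\right) = 562171104 + \left(-38 + 45000 + 25950\right) = 562171104 + 70912 = 562242016$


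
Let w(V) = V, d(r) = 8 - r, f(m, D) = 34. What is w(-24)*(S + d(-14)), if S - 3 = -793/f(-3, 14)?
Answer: -684/17 ≈ -40.235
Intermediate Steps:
S = -691/34 (S = 3 - 793/34 = -691/34 ≈ -20.324)
w(-24)*(S + d(-14)) = -24*(-691/34 + (8 - 1*(-14))) = -24*(-691/34 + (8 + 14)) = -24*(-691/34 + 22) = -24*57/34 = -684/17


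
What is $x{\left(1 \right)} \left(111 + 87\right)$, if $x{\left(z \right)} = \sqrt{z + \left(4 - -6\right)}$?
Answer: $198 \sqrt{11} \approx 656.69$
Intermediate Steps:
$x{\left(z \right)} = \sqrt{10 + z}$ ($x{\left(z \right)} = \sqrt{z + \left(4 + 6\right)} = \sqrt{z + 10} = \sqrt{10 + z}$)
$x{\left(1 \right)} \left(111 + 87\right) = \sqrt{10 + 1} \left(111 + 87\right) = \sqrt{11} \cdot 198 = 198 \sqrt{11}$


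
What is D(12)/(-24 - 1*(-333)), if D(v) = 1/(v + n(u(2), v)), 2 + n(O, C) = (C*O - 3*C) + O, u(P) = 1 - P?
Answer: -1/12051 ≈ -8.2981e-5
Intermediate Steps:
n(O, C) = -2 + O - 3*C + C*O (n(O, C) = -2 + ((C*O - 3*C) + O) = -2 + ((-3*C + C*O) + O) = -2 + (O - 3*C + C*O) = -2 + O - 3*C + C*O)
D(v) = 1/(-3 - 3*v) (D(v) = 1/(v + (-2 + (1 - 1*2) - 3*v + v*(1 - 1*2))) = 1/(v + (-2 + (1 - 2) - 3*v + v*(1 - 2))) = 1/(v + (-2 - 1 - 3*v + v*(-1))) = 1/(v + (-2 - 1 - 3*v - v)) = 1/(v + (-3 - 4*v)) = 1/(-3 - 3*v))
D(12)/(-24 - 1*(-333)) = (-1/(3 + 3*12))/(-24 - 1*(-333)) = (-1/(3 + 36))/(-24 + 333) = -1/39/309 = -1*1/39*(1/309) = -1/39*1/309 = -1/12051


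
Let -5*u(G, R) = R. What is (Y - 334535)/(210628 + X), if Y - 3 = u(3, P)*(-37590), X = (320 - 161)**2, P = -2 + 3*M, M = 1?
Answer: -327014/235909 ≈ -1.3862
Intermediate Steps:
P = 1 (P = -2 + 3*1 = -2 + 3 = 1)
u(G, R) = -R/5
X = 25281 (X = 159**2 = 25281)
Y = 7521 (Y = 3 - 1/5*1*(-37590) = 3 - 1/5*(-37590) = 3 + 7518 = 7521)
(Y - 334535)/(210628 + X) = (7521 - 334535)/(210628 + 25281) = -327014/235909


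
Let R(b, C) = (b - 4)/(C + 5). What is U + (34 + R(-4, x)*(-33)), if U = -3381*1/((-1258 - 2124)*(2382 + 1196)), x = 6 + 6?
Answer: 10188927709/205713532 ≈ 49.530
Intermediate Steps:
x = 12
R(b, C) = (-4 + b)/(5 + C)
U = 3381/12100796 (U = -3381/((-3382*3578)) = -3381/(-12100796) = -3381*(-1/12100796) = 3381/12100796 ≈ 0.00027940)
U + (34 + R(-4, x)*(-33)) = 3381/12100796 + (34 + ((-4 - 4)/(5 + 12))*(-33)) = 3381/12100796 + (34 + (-8/17)*(-33)) = 3381/12100796 + (34 + ((1/17)*(-8))*(-33)) = 3381/12100796 + (34 - 8/17*(-33)) = 3381/12100796 + (34 + 264/17) = 3381/12100796 + 842/17 = 10188927709/205713532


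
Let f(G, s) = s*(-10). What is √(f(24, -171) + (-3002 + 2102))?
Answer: 9*√10 ≈ 28.461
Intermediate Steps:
f(G, s) = -10*s
√(f(24, -171) + (-3002 + 2102)) = √(-10*(-171) + (-3002 + 2102)) = √(1710 - 900) = √810 = 9*√10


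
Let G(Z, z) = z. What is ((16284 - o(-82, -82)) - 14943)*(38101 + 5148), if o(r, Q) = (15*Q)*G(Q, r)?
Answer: -4304097231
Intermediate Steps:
o(r, Q) = 15*Q*r (o(r, Q) = (15*Q)*r = 15*Q*r)
((16284 - o(-82, -82)) - 14943)*(38101 + 5148) = ((16284 - 15*(-82)*(-82)) - 14943)*(38101 + 5148) = ((16284 - 1*100860) - 14943)*43249 = ((16284 - 100860) - 14943)*43249 = (-84576 - 14943)*43249 = -99519*43249 = -4304097231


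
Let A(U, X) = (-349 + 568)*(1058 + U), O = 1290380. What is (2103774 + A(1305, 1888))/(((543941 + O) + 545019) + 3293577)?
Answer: 2621271/5672917 ≈ 0.46207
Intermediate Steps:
A(U, X) = 231702 + 219*U (A(U, X) = 219*(1058 + U) = 231702 + 219*U)
(2103774 + A(1305, 1888))/(((543941 + O) + 545019) + 3293577) = (2103774 + (231702 + 219*1305))/(((543941 + 1290380) + 545019) + 3293577) = (2103774 + (231702 + 285795))/((1834321 + 545019) + 3293577) = (2103774 + 517497)/(2379340 + 3293577) = 2621271/5672917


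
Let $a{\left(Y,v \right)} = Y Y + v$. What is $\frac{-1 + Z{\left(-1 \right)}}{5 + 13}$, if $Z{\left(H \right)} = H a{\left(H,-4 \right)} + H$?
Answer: $\frac{1}{18} \approx 0.055556$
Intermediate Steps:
$a{\left(Y,v \right)} = v + Y^{2}$ ($a{\left(Y,v \right)} = Y^{2} + v = v + Y^{2}$)
$Z{\left(H \right)} = H + H \left(-4 + H^{2}\right)$ ($Z{\left(H \right)} = H \left(-4 + H^{2}\right) + H = H + H \left(-4 + H^{2}\right)$)
$\frac{-1 + Z{\left(-1 \right)}}{5 + 13} = \frac{-1 - \left(-3 + \left(-1\right)^{2}\right)}{5 + 13} = \frac{-1 - \left(-3 + 1\right)}{18} = \frac{-1 - -2}{18} = \frac{-1 + 2}{18} = \frac{1}{18} \cdot 1 = \frac{1}{18}$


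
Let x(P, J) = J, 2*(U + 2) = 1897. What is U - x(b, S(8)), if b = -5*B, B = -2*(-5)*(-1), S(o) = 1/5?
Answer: 9463/10 ≈ 946.30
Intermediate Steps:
U = 1893/2 (U = -2 + (1/2)*1897 = -2 + 1897/2 = 1893/2 ≈ 946.50)
S(o) = 1/5 (S(o) = 1*(1/5) = 1/5)
B = -10 (B = 10*(-1) = -10)
b = 50 (b = -5*(-10) = 50)
U - x(b, S(8)) = 1893/2 - 1*1/5 = 1893/2 - 1/5 = 9463/10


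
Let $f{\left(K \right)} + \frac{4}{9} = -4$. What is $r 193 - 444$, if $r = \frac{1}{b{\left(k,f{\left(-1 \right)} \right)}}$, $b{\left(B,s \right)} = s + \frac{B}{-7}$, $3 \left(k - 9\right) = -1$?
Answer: $- \frac{171111}{358} \approx -477.96$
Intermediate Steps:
$k = \frac{26}{3}$ ($k = 9 + \frac{1}{3} \left(-1\right) = 9 - \frac{1}{3} = \frac{26}{3} \approx 8.6667$)
$f{\left(K \right)} = - \frac{40}{9}$ ($f{\left(K \right)} = - \frac{4}{9} - 4 = - \frac{40}{9}$)
$b{\left(B,s \right)} = s - \frac{B}{7}$ ($b{\left(B,s \right)} = s + B \left(- \frac{1}{7}\right) = s - \frac{B}{7}$)
$r = - \frac{63}{358}$ ($r = \frac{1}{- \frac{40}{9} - \frac{26}{21}} = \frac{1}{- \frac{358}{63}} = - \frac{63}{358} \approx -0.17598$)
$r 193 - 444 = \left(- \frac{63}{358}\right) 193 - 444 = - \frac{12159}{358} - 444 = - \frac{171111}{358}$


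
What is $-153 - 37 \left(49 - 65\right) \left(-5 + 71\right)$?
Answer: $38919$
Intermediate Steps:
$-153 - 37 \left(49 - 65\right) \left(-5 + 71\right) = -153 - 37 \left(\left(-16\right) 66\right) = -153 - -39072 = -153 + 39072 = 38919$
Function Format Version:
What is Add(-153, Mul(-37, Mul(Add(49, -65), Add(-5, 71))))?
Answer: 38919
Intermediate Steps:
Add(-153, Mul(-37, Mul(Add(49, -65), Add(-5, 71)))) = Add(-153, Mul(-37, Mul(-16, 66))) = Add(-153, Mul(-37, -1056)) = Add(-153, 39072) = 38919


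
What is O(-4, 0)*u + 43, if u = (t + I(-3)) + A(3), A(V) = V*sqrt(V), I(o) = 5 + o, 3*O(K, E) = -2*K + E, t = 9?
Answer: 217/3 + 8*sqrt(3) ≈ 86.190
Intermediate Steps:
O(K, E) = -2*K/3 + E/3 (O(K, E) = (-2*K + E)/3 = (E - 2*K)/3 = -2*K/3 + E/3)
A(V) = V**(3/2)
u = 11 + 3*sqrt(3) (u = (9 + (5 - 3)) + 3**(3/2) = (9 + 2) + 3*sqrt(3) = 11 + 3*sqrt(3) ≈ 16.196)
O(-4, 0)*u + 43 = (-2/3*(-4) + (1/3)*0)*(11 + 3*sqrt(3)) + 43 = (8/3 + 0)*(11 + 3*sqrt(3)) + 43 = 8*(11 + 3*sqrt(3))/3 + 43 = (88/3 + 8*sqrt(3)) + 43 = 217/3 + 8*sqrt(3)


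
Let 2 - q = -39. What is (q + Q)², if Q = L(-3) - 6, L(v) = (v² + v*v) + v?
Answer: 2500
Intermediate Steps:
L(v) = v + 2*v² (L(v) = (v² + v²) + v = 2*v² + v = v + 2*v²)
q = 41 (q = 2 - 1*(-39) = 2 + 39 = 41)
Q = 9 (Q = -3*(1 + 2*(-3)) - 6 = -3*(1 - 6) - 6 = -3*(-5) - 6 = 15 - 6 = 9)
(q + Q)² = (41 + 9)² = 50² = 2500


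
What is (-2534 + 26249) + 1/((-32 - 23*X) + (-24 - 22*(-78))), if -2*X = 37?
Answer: 98915267/4171 ≈ 23715.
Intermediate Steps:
X = -37/2 (X = -1/2*37 = -37/2 ≈ -18.500)
(-2534 + 26249) + 1/((-32 - 23*X) + (-24 - 22*(-78))) = (-2534 + 26249) + 1/((-32 - 23*(-37/2)) + (-24 - 22*(-78))) = 23715 + 1/((-32 + 851/2) + (-24 + 1716)) = 23715 + 1/(787/2 + 1692) = 23715 + 1/(4171/2) = 23715 + 2/4171 = 98915267/4171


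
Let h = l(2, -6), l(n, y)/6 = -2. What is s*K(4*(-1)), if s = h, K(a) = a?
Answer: 48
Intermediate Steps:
l(n, y) = -12 (l(n, y) = 6*(-2) = -12)
h = -12
s = -12
s*K(4*(-1)) = -48*(-1) = -12*(-4) = 48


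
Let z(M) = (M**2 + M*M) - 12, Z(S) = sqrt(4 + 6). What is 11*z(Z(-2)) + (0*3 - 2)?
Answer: 86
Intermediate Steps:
Z(S) = sqrt(10)
z(M) = -12 + 2*M**2 (z(M) = (M**2 + M**2) - 12 = 2*M**2 - 12 = -12 + 2*M**2)
11*z(Z(-2)) + (0*3 - 2) = 11*(-12 + 2*(sqrt(10))**2) + (0*3 - 2) = 11*(-12 + 2*10) + (0 - 2) = 11*(-12 + 20) - 2 = 11*8 - 2 = 88 - 2 = 86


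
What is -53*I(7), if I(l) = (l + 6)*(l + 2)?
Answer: -6201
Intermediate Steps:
I(l) = (2 + l)*(6 + l) (I(l) = (6 + l)*(2 + l) = (2 + l)*(6 + l))
-53*I(7) = -53*(12 + 7**2 + 8*7) = -53*(12 + 49 + 56) = -53*117 = -6201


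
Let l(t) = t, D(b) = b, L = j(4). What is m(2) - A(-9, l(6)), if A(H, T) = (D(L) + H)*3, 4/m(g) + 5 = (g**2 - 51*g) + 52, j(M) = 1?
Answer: 1220/51 ≈ 23.922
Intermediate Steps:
L = 1
m(g) = 4/(47 + g**2 - 51*g) (m(g) = 4/(-5 + ((g**2 - 51*g) + 52)) = 4/(-5 + (52 + g**2 - 51*g)) = 4/(47 + g**2 - 51*g))
A(H, T) = 3 + 3*H (A(H, T) = (1 + H)*3 = 3 + 3*H)
m(2) - A(-9, l(6)) = 4/(47 + 2**2 - 51*2) - (3 + 3*(-9)) = 4/(47 + 4 - 102) - (3 - 27) = 4/(-51) - 1*(-24) = 4*(-1/51) + 24 = -4/51 + 24 = 1220/51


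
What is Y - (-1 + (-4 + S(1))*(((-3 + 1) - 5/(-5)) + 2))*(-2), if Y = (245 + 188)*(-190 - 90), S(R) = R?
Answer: -121248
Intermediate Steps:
Y = -121240 (Y = 433*(-280) = -121240)
Y - (-1 + (-4 + S(1))*(((-3 + 1) - 5/(-5)) + 2))*(-2) = -121240 - (-1 + (-4 + 1)*(((-3 + 1) - 5/(-5)) + 2))*(-2) = -121240 - (-1 - 3*((-2 - 5*(-1/5)) + 2))*(-2) = -121240 - (-1 - 3*((-2 + 1) + 2))*(-2) = -121240 - (-1 - 3*(-1 + 2))*(-2) = -121240 - (-1 - 3*1)*(-2) = -121240 - (-1 - 3)*(-2) = -121240 - (-4)*(-2) = -121240 - 1*8 = -121240 - 8 = -121248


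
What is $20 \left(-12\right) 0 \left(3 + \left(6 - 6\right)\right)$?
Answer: $0$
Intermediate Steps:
$20 \left(-12\right) 0 \left(3 + \left(6 - 6\right)\right) = - 240 \cdot 0 \left(3 + \left(6 - 6\right)\right) = - 240 \cdot 0 \left(3 + 0\right) = - 240 \cdot 0 \cdot 3 = \left(-240\right) 0 = 0$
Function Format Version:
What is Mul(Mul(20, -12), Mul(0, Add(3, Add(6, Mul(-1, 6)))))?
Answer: 0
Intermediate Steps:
Mul(Mul(20, -12), Mul(0, Add(3, Add(6, Mul(-1, 6))))) = Mul(-240, Mul(0, Add(3, Add(6, -6)))) = Mul(-240, Mul(0, Add(3, 0))) = Mul(-240, Mul(0, 3)) = Mul(-240, 0) = 0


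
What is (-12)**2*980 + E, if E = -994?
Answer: 140126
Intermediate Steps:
(-12)**2*980 + E = (-12)**2*980 - 994 = 144*980 - 994 = 141120 - 994 = 140126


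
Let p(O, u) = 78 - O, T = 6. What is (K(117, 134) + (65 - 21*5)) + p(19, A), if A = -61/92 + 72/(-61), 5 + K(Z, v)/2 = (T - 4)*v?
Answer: 545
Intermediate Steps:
K(Z, v) = -10 + 4*v (K(Z, v) = -10 + 2*((6 - 4)*v) = -10 + 2*(2*v) = -10 + 4*v)
A = -10345/5612 (A = -61*1/92 + 72*(-1/61) = -61/92 - 72/61 = -10345/5612 ≈ -1.8434)
(K(117, 134) + (65 - 21*5)) + p(19, A) = ((-10 + 4*134) + (65 - 21*5)) + (78 - 1*19) = ((-10 + 536) + (65 - 105)) + (78 - 19) = (526 - 40) + 59 = 486 + 59 = 545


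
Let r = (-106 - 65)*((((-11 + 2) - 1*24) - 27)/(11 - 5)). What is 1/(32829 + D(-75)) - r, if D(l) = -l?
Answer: -56265839/32904 ≈ -1710.0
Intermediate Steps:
r = 1710 (r = -171*((-9 - 24) - 27)/6 = -171*(-33 - 27)/6 = -(-10260)/6 = -171*(-10) = 1710)
1/(32829 + D(-75)) - r = 1/(32829 - 1*(-75)) - 1*1710 = 1/(32829 + 75) - 1710 = 1/32904 - 1710 = -56265839/32904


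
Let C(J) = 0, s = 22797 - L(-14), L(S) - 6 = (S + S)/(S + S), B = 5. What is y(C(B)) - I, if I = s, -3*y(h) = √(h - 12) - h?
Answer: -22790 - 2*I*√3/3 ≈ -22790.0 - 1.1547*I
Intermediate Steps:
L(S) = 7 (L(S) = 6 + (S + S)/(S + S) = 6 + (2*S)/((2*S)) = 6 + (2*S)*(1/(2*S)) = 6 + 1 = 7)
s = 22790 (s = 22797 - 1*7 = 22797 - 7 = 22790)
y(h) = -√(-12 + h)/3 + h/3 (y(h) = -(√(h - 12) - h)/3 = -(√(-12 + h) - h)/3 = -√(-12 + h)/3 + h/3)
I = 22790
y(C(B)) - I = (-√(-12 + 0)/3 + (⅓)*0) - 1*22790 = (-2*I*√3/3 + 0) - 22790 = -2*I*√3/3 - 22790 = -22790 - 2*I*√3/3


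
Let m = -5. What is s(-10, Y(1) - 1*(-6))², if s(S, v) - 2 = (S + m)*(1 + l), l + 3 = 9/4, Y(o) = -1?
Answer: 49/16 ≈ 3.0625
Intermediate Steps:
l = -¾ (l = -3 + 9/4 = -¾ ≈ -0.75000)
s(S, v) = ¾ + S/4 (s(S, v) = 2 + (S - 5)*(1 - ¾) = 2 + (-5 + S)*(¼) = 2 + (-5/4 + S/4) = ¾ + S/4)
s(-10, Y(1) - 1*(-6))² = (¾ + (¼)*(-10))² = (¾ - 5/2)² = (-7/4)² = 49/16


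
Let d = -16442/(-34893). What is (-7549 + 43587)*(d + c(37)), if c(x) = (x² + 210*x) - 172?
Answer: 11276361302974/34893 ≈ 3.2317e+8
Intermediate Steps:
c(x) = -172 + x² + 210*x
d = 16442/34893 (d = -16442*(-1/34893) = 16442/34893 ≈ 0.47121)
(-7549 + 43587)*(d + c(37)) = (-7549 + 43587)*(16442/34893 + (-172 + 37² + 210*37)) = 36038*(16442/34893 + (-172 + 1369 + 7770)) = 36038*(16442/34893 + 8967) = 36038*(312901973/34893) = 11276361302974/34893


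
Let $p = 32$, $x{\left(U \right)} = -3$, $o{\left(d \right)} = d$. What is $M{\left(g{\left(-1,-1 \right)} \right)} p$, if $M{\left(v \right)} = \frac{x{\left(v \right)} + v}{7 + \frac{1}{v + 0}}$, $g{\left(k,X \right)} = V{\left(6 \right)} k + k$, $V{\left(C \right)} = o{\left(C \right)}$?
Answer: $- \frac{140}{3} \approx -46.667$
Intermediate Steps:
$V{\left(C \right)} = C$
$g{\left(k,X \right)} = 7 k$ ($g{\left(k,X \right)} = 6 k + k = 7 k$)
$M{\left(v \right)} = \frac{-3 + v}{7 + \frac{1}{v}}$ ($M{\left(v \right)} = \frac{-3 + v}{7 + \frac{1}{v + 0}} = \frac{-3 + v}{7 + \frac{1}{v}}$)
$M{\left(g{\left(-1,-1 \right)} \right)} p = \frac{7 \left(-1\right) \left(-3 + 7 \left(-1\right)\right)}{1 + 7 \cdot 7 \left(-1\right)} 32 = - \frac{7 \left(-3 - 7\right)}{1 + 7 \left(-7\right)} 32 = \left(-7\right) \frac{1}{1 - 49} \left(-10\right) 32 = \left(-7\right) \frac{1}{-48} \left(-10\right) 32 = \left(-7\right) \left(- \frac{1}{48}\right) \left(-10\right) 32 = \left(- \frac{35}{24}\right) 32 = - \frac{140}{3}$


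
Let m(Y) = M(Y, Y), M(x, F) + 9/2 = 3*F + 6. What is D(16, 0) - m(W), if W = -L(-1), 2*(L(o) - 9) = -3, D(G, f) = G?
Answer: 37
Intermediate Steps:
L(o) = 15/2 (L(o) = 9 + (½)*(-3) = 9 - 3/2 = 15/2)
W = -15/2 (W = -1*15/2 = -15/2 ≈ -7.5000)
M(x, F) = 3/2 + 3*F (M(x, F) = -9/2 + (3*F + 6) = -9/2 + (6 + 3*F) = 3/2 + 3*F)
m(Y) = 3/2 + 3*Y
D(16, 0) - m(W) = 16 - (3/2 + 3*(-15/2)) = 16 - (3/2 - 45/2) = 16 - 1*(-21) = 16 + 21 = 37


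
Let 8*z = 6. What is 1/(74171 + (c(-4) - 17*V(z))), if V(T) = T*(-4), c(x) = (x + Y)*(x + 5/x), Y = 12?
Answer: 1/74180 ≈ 1.3481e-5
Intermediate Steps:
z = 3/4 (z = (1/8)*6 = 3/4 ≈ 0.75000)
c(x) = (12 + x)*(x + 5/x) (c(x) = (x + 12)*(x + 5/x) = (12 + x)*(x + 5/x))
V(T) = -4*T
1/(74171 + (c(-4) - 17*V(z))) = 1/(74171 + ((5 + (-4)**2 + 12*(-4) + 60/(-4)) - (-68)*3/4)) = 1/(74171 + ((5 + 16 - 48 + 60*(-1/4)) - 17*(-3))) = 1/(74171 + ((5 + 16 - 48 - 15) + 51)) = 1/(74171 + (-42 + 51)) = 1/(74171 + 9) = 1/74180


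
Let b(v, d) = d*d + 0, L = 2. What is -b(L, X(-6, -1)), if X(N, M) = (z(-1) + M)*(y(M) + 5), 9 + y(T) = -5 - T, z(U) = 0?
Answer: -64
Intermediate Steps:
y(T) = -14 - T (y(T) = -9 + (-5 - T) = -14 - T)
X(N, M) = M*(-9 - M) (X(N, M) = (0 + M)*((-14 - M) + 5) = M*(-9 - M))
b(v, d) = d² (b(v, d) = d² + 0 = d²)
-b(L, X(-6, -1)) = -(-(-9 - 1*(-1)))² = -(-(-9 + 1))² = -(-1*(-8))² = -1*8² = -1*64 = -64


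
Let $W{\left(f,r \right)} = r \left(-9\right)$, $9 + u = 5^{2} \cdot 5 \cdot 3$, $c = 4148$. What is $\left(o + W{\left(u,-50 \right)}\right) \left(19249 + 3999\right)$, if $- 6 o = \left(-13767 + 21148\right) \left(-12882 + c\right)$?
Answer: $\frac{749380146896}{3} \approx 2.4979 \cdot 10^{11}$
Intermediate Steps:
$o = \frac{32232827}{3}$ ($o = - \frac{\left(-13767 + 21148\right) \left(-12882 + 4148\right)}{6} = - \frac{7381 \left(-8734\right)}{6} = \left(- \frac{1}{6}\right) \left(-64465654\right) = \frac{32232827}{3} \approx 1.0744 \cdot 10^{7}$)
$u = 366$ ($u = -9 + 5^{2} \cdot 5 \cdot 3 = -9 + 25 \cdot 5 \cdot 3 = -9 + 125 \cdot 3 = -9 + 375 = 366$)
$W{\left(f,r \right)} = - 9 r$
$\left(o + W{\left(u,-50 \right)}\right) \left(19249 + 3999\right) = \left(\frac{32232827}{3} - -450\right) \left(19249 + 3999\right) = \left(\frac{32232827}{3} + 450\right) 23248 = \frac{32234177}{3} \cdot 23248 = \frac{749380146896}{3}$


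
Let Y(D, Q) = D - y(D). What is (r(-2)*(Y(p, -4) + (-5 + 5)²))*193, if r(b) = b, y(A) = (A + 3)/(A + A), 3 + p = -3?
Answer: 4825/2 ≈ 2412.5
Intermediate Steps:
p = -6 (p = -3 - 3 = -6)
y(A) = (3 + A)/(2*A) (y(A) = (3 + A)/((2*A)) = (3 + A)*(1/(2*A)) = (3 + A)/(2*A))
Y(D, Q) = D - (3 + D)/(2*D)
(r(-2)*(Y(p, -4) + (-5 + 5)²))*193 = -2*((-½ - 6 - 3/2/(-6)) + (-5 + 5)²)*193 = -2*((-½ - 6 - 3/2*(-⅙)) + 0²)*193 = -2*((-½ - 6 + ¼) + 0)*193 = -2*(-25/4 + 0)*193 = -2*(-25/4)*193 = (25/2)*193 = 4825/2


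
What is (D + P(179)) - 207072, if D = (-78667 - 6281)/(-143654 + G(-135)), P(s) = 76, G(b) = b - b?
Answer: -14867859218/71827 ≈ -2.0700e+5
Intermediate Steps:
G(b) = 0
D = 42474/71827 (D = (-78667 - 6281)/(-143654 + 0) = -84948/(-143654) = -84948*(-1/143654) = 42474/71827 ≈ 0.59134)
(D + P(179)) - 207072 = (42474/71827 + 76) - 207072 = 5501326/71827 - 207072 = -14867859218/71827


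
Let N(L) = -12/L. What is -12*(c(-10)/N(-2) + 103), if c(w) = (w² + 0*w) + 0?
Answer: -1436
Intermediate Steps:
c(w) = w² (c(w) = (w² + 0) + 0 = w² + 0 = w²)
-12*(c(-10)/N(-2) + 103) = -12*((-10)²/((-12/(-2))) + 103) = -12*(100/((-12*(-½))) + 103) = -12*(100/6 + 103) = -12*(100*(⅙) + 103) = -12*(50/3 + 103) = -12*359/3 = -1436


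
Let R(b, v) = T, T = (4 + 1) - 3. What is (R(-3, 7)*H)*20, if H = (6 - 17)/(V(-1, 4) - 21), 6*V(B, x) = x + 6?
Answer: 660/29 ≈ 22.759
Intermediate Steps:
T = 2 (T = 5 - 3 = 2)
V(B, x) = 1 + x/6 (V(B, x) = (x + 6)/6 = (6 + x)/6 = 1 + x/6)
R(b, v) = 2
H = 33/58 (H = (6 - 17)/((1 + (⅙)*4) - 21) = -11/((1 + ⅔) - 21) = -11/(5/3 - 21) = -11/(-58/3) = -11*(-3/58) = 33/58 ≈ 0.56897)
(R(-3, 7)*H)*20 = (2*(33/58))*20 = (33/29)*20 = 660/29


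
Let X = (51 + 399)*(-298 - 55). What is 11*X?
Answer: -1747350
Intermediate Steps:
X = -158850 (X = 450*(-353) = -158850)
11*X = 11*(-158850) = -1747350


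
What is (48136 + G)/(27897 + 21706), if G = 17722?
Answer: 65858/49603 ≈ 1.3277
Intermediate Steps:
(48136 + G)/(27897 + 21706) = (48136 + 17722)/(27897 + 21706) = 65858/49603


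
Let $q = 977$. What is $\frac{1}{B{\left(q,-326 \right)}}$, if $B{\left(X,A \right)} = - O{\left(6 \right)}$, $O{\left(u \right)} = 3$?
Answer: $- \frac{1}{3} \approx -0.33333$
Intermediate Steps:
$B{\left(X,A \right)} = -3$ ($B{\left(X,A \right)} = \left(-1\right) 3 = -3$)
$\frac{1}{B{\left(q,-326 \right)}} = \frac{1}{-3} = - \frac{1}{3}$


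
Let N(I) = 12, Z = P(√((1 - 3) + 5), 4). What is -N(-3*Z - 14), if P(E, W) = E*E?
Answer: -12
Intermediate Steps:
P(E, W) = E²
Z = 3 (Z = (√((1 - 3) + 5))² = (√(-2 + 5))² = (√3)² = 3)
-N(-3*Z - 14) = -1*12 = -12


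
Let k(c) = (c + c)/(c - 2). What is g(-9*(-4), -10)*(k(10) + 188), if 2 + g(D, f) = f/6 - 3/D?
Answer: -5715/8 ≈ -714.38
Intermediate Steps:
g(D, f) = -2 - 3/D + f/6 (g(D, f) = -2 + (f/6 - 3/D) = -2 + (-3/D + f/6) = -2 - 3/D + f/6)
k(c) = 2*c/(-2 + c) (k(c) = (2*c)/(-2 + c) = 2*c/(-2 + c))
g(-9*(-4), -10)*(k(10) + 188) = (-2 - 3/((-9*(-4))) + (1/6)*(-10))*(2*10/(-2 + 10) + 188) = (-2 - 3/36 - 5/3)*(2*10/8 + 188) = (-2 - 3*1/36 - 5/3)*(2*10*(1/8) + 188) = (-2 - 1/12 - 5/3)*(5/2 + 188) = -15/4*381/2 = -5715/8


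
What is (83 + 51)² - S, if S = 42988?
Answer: -25032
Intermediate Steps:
(83 + 51)² - S = (83 + 51)² - 1*42988 = 134² - 42988 = 17956 - 42988 = -25032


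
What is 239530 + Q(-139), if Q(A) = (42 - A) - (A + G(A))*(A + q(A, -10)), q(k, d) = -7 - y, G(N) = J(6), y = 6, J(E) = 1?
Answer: 218735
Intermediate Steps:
G(N) = 1
q(k, d) = -13 (q(k, d) = -7 - 1*6 = -7 - 6 = -13)
Q(A) = 42 - A - (1 + A)*(-13 + A) (Q(A) = (42 - A) - (A + 1)*(A - 13) = (42 - A) - (1 + A)*(-13 + A) = 42 - A - (1 + A)*(-13 + A))
239530 + Q(-139) = 239530 + (55 - 1*(-139)² + 11*(-139)) = 239530 + (55 - 1*19321 - 1529) = 239530 + (55 - 19321 - 1529) = 239530 - 20795 = 218735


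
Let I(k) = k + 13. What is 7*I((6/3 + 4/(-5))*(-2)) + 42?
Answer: 581/5 ≈ 116.20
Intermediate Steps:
I(k) = 13 + k
7*I((6/3 + 4/(-5))*(-2)) + 42 = 7*(13 + (6/3 + 4/(-5))*(-2)) + 42 = 7*(13 + (6*(1/3) + 4*(-1/5))*(-2)) + 42 = 7*(13 + (2 - 4/5)*(-2)) + 42 = 7*(13 + (6/5)*(-2)) + 42 = 7*(13 - 12/5) + 42 = 7*(53/5) + 42 = 371/5 + 42 = 581/5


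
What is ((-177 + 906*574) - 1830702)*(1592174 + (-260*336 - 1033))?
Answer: -1971208767135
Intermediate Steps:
((-177 + 906*574) - 1830702)*(1592174 + (-260*336 - 1033)) = ((-177 + 520044) - 1830702)*(1592174 + (-87360 - 1033)) = (519867 - 1830702)*(1592174 - 88393) = -1310835*1503781 = -1971208767135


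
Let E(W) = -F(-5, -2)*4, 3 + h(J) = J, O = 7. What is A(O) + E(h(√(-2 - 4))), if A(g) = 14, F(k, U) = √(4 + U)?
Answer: 14 - 4*√2 ≈ 8.3431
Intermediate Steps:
h(J) = -3 + J
E(W) = -4*√2 (E(W) = -√(4 - 2)*4 = -√2*4 = -4*√2)
A(O) + E(h(√(-2 - 4))) = 14 - 4*√2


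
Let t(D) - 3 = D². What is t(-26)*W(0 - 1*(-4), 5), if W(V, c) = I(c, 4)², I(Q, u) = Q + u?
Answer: 54999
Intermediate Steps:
t(D) = 3 + D²
W(V, c) = (4 + c)² (W(V, c) = (c + 4)² = (4 + c)²)
t(-26)*W(0 - 1*(-4), 5) = (3 + (-26)²)*(4 + 5)² = (3 + 676)*9² = 679*81 = 54999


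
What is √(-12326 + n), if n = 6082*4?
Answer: √12002 ≈ 109.55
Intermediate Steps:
n = 24328
√(-12326 + n) = √(-12326 + 24328) = √12002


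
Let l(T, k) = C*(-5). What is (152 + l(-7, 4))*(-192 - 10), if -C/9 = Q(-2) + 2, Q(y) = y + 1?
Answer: -39794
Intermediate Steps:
Q(y) = 1 + y
C = -9 (C = -9*((1 - 2) + 2) = -9*(-1 + 2) = -9*1 = -9)
l(T, k) = 45 (l(T, k) = -9*(-5) = 45)
(152 + l(-7, 4))*(-192 - 10) = (152 + 45)*(-192 - 10) = 197*(-202) = -39794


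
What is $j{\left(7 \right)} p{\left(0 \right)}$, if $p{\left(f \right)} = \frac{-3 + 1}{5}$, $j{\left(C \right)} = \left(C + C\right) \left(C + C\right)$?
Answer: $- \frac{392}{5} \approx -78.4$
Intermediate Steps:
$j{\left(C \right)} = 4 C^{2}$ ($j{\left(C \right)} = 2 C 2 C = 4 C^{2}$)
$p{\left(f \right)} = - \frac{2}{5}$ ($p{\left(f \right)} = \left(-2\right) \frac{1}{5} = - \frac{2}{5}$)
$j{\left(7 \right)} p{\left(0 \right)} = 4 \cdot 7^{2} \left(- \frac{2}{5}\right) = 4 \cdot 49 \left(- \frac{2}{5}\right) = 196 \left(- \frac{2}{5}\right) = - \frac{392}{5}$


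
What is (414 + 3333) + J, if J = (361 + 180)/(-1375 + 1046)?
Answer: 1232222/329 ≈ 3745.4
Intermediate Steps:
J = -541/329 (J = 541/(-329) = 541*(-1/329) = -541/329 ≈ -1.6444)
(414 + 3333) + J = (414 + 3333) - 541/329 = 3747 - 541/329 = 1232222/329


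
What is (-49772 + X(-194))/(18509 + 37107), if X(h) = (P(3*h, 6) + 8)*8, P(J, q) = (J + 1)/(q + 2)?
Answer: -50289/55616 ≈ -0.90422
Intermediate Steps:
P(J, q) = (1 + J)/(2 + q)
X(h) = 65 + 3*h (X(h) = ((1 + 3*h)/(2 + 6) + 8)*8 = ((1 + 3*h)/8 + 8)*8 = ((⅛ + 3*h/8) + 8)*8 = (65/8 + 3*h/8)*8 = 65 + 3*h)
(-49772 + X(-194))/(18509 + 37107) = (-49772 + (65 + 3*(-194)))/(18509 + 37107) = (-49772 + (65 - 582))/55616 = (-49772 - 517)*(1/55616) = -50289*1/55616 = -50289/55616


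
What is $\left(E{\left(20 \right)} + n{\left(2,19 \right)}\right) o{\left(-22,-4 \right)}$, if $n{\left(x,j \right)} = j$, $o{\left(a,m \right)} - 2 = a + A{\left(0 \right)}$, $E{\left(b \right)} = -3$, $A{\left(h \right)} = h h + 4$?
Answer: $-256$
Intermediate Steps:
$A{\left(h \right)} = 4 + h^{2}$ ($A{\left(h \right)} = h^{2} + 4 = 4 + h^{2}$)
$o{\left(a,m \right)} = 6 + a$ ($o{\left(a,m \right)} = 2 + \left(a + \left(4 + 0^{2}\right)\right) = 2 + \left(a + \left(4 + 0\right)\right) = 2 + \left(a + 4\right) = 2 + \left(4 + a\right) = 6 + a$)
$\left(E{\left(20 \right)} + n{\left(2,19 \right)}\right) o{\left(-22,-4 \right)} = \left(-3 + 19\right) \left(6 - 22\right) = 16 \left(-16\right) = -256$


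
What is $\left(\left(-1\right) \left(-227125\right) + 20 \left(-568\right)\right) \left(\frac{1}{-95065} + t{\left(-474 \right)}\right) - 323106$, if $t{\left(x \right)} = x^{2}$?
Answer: $\frac{921691186225289}{19013} \approx 4.8477 \cdot 10^{10}$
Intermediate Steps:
$\left(\left(-1\right) \left(-227125\right) + 20 \left(-568\right)\right) \left(\frac{1}{-95065} + t{\left(-474 \right)}\right) - 323106 = \left(\left(-1\right) \left(-227125\right) + 20 \left(-568\right)\right) \left(\frac{1}{-95065} + \left(-474\right)^{2}\right) - 323106 = \left(227125 - 11360\right) \left(- \frac{1}{95065} + 224676\right) - 323106 = 215765 \cdot \frac{21358823939}{95065} - 323106 = \frac{921697329439667}{19013} - 323106 = \frac{921691186225289}{19013}$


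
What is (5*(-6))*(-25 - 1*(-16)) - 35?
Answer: 235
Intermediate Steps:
(5*(-6))*(-25 - 1*(-16)) - 35 = -30*(-25 + 16) - 35 = -30*(-9) - 35 = 270 - 35 = 235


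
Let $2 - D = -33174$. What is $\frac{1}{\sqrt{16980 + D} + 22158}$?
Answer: $\frac{11079}{245463404} - \frac{\sqrt{12539}}{245463404} \approx 4.4679 \cdot 10^{-5}$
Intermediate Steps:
$D = 33176$ ($D = 2 - -33174 = 2 + 33174 = 33176$)
$\frac{1}{\sqrt{16980 + D} + 22158} = \frac{1}{\sqrt{16980 + 33176} + 22158} = \frac{1}{\sqrt{50156} + 22158} = \frac{1}{2 \sqrt{12539} + 22158} = \frac{1}{22158 + 2 \sqrt{12539}}$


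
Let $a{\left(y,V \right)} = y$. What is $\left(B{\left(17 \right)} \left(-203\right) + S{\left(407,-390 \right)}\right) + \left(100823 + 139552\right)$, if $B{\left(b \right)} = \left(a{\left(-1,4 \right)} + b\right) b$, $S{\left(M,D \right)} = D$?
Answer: $184769$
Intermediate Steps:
$B{\left(b \right)} = b \left(-1 + b\right)$ ($B{\left(b \right)} = \left(-1 + b\right) b = b \left(-1 + b\right)$)
$\left(B{\left(17 \right)} \left(-203\right) + S{\left(407,-390 \right)}\right) + \left(100823 + 139552\right) = \left(17 \left(-1 + 17\right) \left(-203\right) - 390\right) + \left(100823 + 139552\right) = \left(17 \cdot 16 \left(-203\right) - 390\right) + 240375 = \left(272 \left(-203\right) - 390\right) + 240375 = \left(-55216 - 390\right) + 240375 = -55606 + 240375 = 184769$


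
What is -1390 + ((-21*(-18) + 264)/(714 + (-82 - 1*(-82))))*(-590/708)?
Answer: -992995/714 ≈ -1390.8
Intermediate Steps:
-1390 + ((-21*(-18) + 264)/(714 + (-82 - 1*(-82))))*(-590/708) = -1390 + ((378 + 264)/(714 + (-82 + 82)))*(-590*1/708) = -1390 + (642/(714 + 0))*(-⅚) = -1390 + (642/714)*(-⅚) = -1390 + (642*(1/714))*(-⅚) = -1390 + (107/119)*(-⅚) = -1390 - 535/714 = -992995/714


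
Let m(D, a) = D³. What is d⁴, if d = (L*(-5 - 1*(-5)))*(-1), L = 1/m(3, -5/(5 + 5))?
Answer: 0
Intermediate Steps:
L = 1/27 (L = 1/(3³) = 1/27 ≈ 0.037037)
d = 0 (d = ((-5 - 1*(-5))/27)*(-1) = ((-5 + 5)/27)*(-1) = ((1/27)*0)*(-1) = 0*(-1) = 0)
d⁴ = 0⁴ = 0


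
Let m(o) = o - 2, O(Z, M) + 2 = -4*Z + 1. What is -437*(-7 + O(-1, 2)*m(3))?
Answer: 1748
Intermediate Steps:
O(Z, M) = -1 - 4*Z (O(Z, M) = -2 + (-4*Z + 1) = -2 + (1 - 4*Z) = -1 - 4*Z)
m(o) = -2 + o
-437*(-7 + O(-1, 2)*m(3)) = -437*(-7 + (-1 - 4*(-1))*(-2 + 3)) = -437*(-7 + (-1 + 4)*1) = -437*(-7 + 3*1) = -437*(-7 + 3) = -437*(-4) = 1748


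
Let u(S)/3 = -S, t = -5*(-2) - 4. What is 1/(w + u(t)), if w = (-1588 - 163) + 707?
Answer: -1/1062 ≈ -0.00094162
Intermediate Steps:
t = 6 (t = 10 - 4 = 6)
w = -1044 (w = -1751 + 707 = -1044)
u(S) = -3*S (u(S) = 3*(-S) = -3*S)
1/(w + u(t)) = 1/(-1044 - 3*6) = 1/(-1044 - 18) = 1/(-1062) = -1/1062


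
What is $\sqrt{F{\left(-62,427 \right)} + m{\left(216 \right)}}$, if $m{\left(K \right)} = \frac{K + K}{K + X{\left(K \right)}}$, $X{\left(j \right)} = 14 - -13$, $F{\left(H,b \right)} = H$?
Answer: $\frac{i \sqrt{542}}{3} \approx 7.7603 i$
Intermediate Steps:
$X{\left(j \right)} = 27$ ($X{\left(j \right)} = 14 + 13 = 27$)
$m{\left(K \right)} = \frac{2 K}{27 + K}$ ($m{\left(K \right)} = \frac{K + K}{K + 27} = \frac{2 K}{27 + K}$)
$\sqrt{F{\left(-62,427 \right)} + m{\left(216 \right)}} = \sqrt{-62 + 2 \cdot 216 \frac{1}{27 + 216}} = \sqrt{-62 + 2 \cdot 216 \cdot \frac{1}{243}} = \sqrt{-62 + \frac{16}{9}} = \sqrt{- \frac{542}{9}} = \frac{i \sqrt{542}}{3}$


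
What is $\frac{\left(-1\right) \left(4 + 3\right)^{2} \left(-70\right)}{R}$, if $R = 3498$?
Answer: $\frac{1715}{1749} \approx 0.98056$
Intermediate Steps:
$\frac{\left(-1\right) \left(4 + 3\right)^{2} \left(-70\right)}{R} = \frac{\left(-1\right) \left(4 + 3\right)^{2} \left(-70\right)}{3498} = - 7^{2} \left(-70\right) \frac{1}{3498} = - 49 \left(-70\right) \frac{1}{3498} = \left(-1\right) \left(-3430\right) \frac{1}{3498} = 3430 \cdot \frac{1}{3498} = \frac{1715}{1749}$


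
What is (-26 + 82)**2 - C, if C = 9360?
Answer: -6224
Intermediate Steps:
(-26 + 82)**2 - C = (-26 + 82)**2 - 1*9360 = 56**2 - 9360 = 3136 - 9360 = -6224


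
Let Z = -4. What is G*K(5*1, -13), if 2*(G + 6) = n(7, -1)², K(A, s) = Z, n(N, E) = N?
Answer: -74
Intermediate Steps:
K(A, s) = -4
G = 37/2 (G = -6 + (½)*7² = -6 + (½)*49 = -6 + 49/2 = 37/2 ≈ 18.500)
G*K(5*1, -13) = (37/2)*(-4) = -74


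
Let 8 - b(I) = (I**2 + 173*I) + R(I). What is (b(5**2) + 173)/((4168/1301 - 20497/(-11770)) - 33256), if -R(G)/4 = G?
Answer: 71495323130/509165755163 ≈ 0.14042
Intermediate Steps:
R(G) = -4*G
b(I) = 8 - I**2 - 169*I (b(I) = 8 - ((I**2 + 173*I) - 4*I) = 8 - (I**2 + 169*I) = 8 + (-I**2 - 169*I) = 8 - I**2 - 169*I)
(b(5**2) + 173)/((4168/1301 - 20497/(-11770)) - 33256) = ((8 - (5**2)**2 - 169*5**2) + 173)/((4168/1301 - 20497/(-11770)) - 33256) = ((8 - 1*25**2 - 169*25) + 173)/((4168*(1/1301) - 20497*(-1/11770)) - 33256) = ((8 - 1*625 - 4225) + 173)/((4168/1301 + 20497/11770) - 33256) = ((8 - 625 - 4225) + 173)/(75723957/15312770 - 33256) = (-4842 + 173)/(-509165755163/15312770) = -4669*(-15312770/509165755163) = 71495323130/509165755163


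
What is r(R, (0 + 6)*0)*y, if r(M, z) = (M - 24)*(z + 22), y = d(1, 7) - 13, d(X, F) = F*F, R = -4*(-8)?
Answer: 6336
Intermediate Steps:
R = 32
d(X, F) = F²
y = 36 (y = 7² - 13 = 49 - 13 = 36)
r(M, z) = (-24 + M)*(22 + z)
r(R, (0 + 6)*0)*y = (-528 - 24*(0 + 6)*0 + 22*32 + 32*((0 + 6)*0))*36 = (-528 - 144*0 + 704 + 32*(6*0))*36 = (-528 - 24*0 + 704 + 32*0)*36 = (-528 + 0 + 704 + 0)*36 = 176*36 = 6336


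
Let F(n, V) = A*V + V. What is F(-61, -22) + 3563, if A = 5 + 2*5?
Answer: 3211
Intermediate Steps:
A = 15 (A = 5 + 10 = 15)
F(n, V) = 16*V (F(n, V) = 15*V + V = 16*V)
F(-61, -22) + 3563 = 16*(-22) + 3563 = -352 + 3563 = 3211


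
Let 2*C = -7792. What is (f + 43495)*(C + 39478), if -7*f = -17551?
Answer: 11457973312/7 ≈ 1.6369e+9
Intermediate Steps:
f = 17551/7 (f = -⅐*(-17551) = 17551/7 ≈ 2507.3)
C = -3896 (C = (½)*(-7792) = -3896)
(f + 43495)*(C + 39478) = (17551/7 + 43495)*(-3896 + 39478) = (322016/7)*35582 = 11457973312/7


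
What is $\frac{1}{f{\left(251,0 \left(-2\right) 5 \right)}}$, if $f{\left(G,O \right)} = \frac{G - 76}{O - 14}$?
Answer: $- \frac{2}{25} \approx -0.08$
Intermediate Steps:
$f{\left(G,O \right)} = \frac{-76 + G}{-14 + O}$
$\frac{1}{f{\left(251,0 \left(-2\right) 5 \right)}} = \frac{1}{\frac{1}{-14 + 0 \left(-2\right) 5} \left(-76 + 251\right)} = \frac{1}{\frac{1}{-14 + 0 \cdot 5} \cdot 175} = \frac{1}{\frac{1}{-14 + 0} \cdot 175} = \frac{1}{\frac{1}{-14} \cdot 175} = \frac{1}{\left(- \frac{1}{14}\right) 175} = \frac{1}{- \frac{25}{2}} = - \frac{2}{25}$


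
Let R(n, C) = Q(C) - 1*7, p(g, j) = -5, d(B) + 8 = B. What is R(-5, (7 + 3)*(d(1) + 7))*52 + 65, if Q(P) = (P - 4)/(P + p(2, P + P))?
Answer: -1287/5 ≈ -257.40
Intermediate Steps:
d(B) = -8 + B
Q(P) = (-4 + P)/(-5 + P) (Q(P) = (P - 4)/(P - 5) = (-4 + P)/(-5 + P))
R(n, C) = -7 + (-4 + C)/(-5 + C) (R(n, C) = (-4 + C)/(-5 + C) - 1*7 = (-4 + C)/(-5 + C) - 7 = -7 + (-4 + C)/(-5 + C))
R(-5, (7 + 3)*(d(1) + 7))*52 + 65 = ((31 - 6*(7 + 3)*((-8 + 1) + 7))/(-5 + (7 + 3)*((-8 + 1) + 7)))*52 + 65 = ((31 - 60*(-7 + 7))/(-5 + 10*(-7 + 7)))*52 + 65 = ((31 - 60*0)/(-5 + 10*0))*52 + 65 = ((31 - 6*0)/(-5 + 0))*52 + 65 = ((31 + 0)/(-5))*52 + 65 = -1/5*31*52 + 65 = -31/5*52 + 65 = -1612/5 + 65 = -1287/5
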